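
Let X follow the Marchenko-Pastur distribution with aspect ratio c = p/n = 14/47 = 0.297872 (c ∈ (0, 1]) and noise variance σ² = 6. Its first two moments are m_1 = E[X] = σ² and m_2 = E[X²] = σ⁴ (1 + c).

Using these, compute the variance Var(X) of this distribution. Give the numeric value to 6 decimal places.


m_1 = E[X] = σ² = 6, so m_1² = 36.
m_2 = E[X²] = σ⁴ (1 + c) = 36 · (1 + 0.297872) = 36 · 1.297872 = 46.723404.
(Note m_2 − m_1² simplifies to c · σ⁴ = 0.297872 · 36.)

Var(X) = m_2 − m_1² = 46.723404 − 36 = 10.723404.


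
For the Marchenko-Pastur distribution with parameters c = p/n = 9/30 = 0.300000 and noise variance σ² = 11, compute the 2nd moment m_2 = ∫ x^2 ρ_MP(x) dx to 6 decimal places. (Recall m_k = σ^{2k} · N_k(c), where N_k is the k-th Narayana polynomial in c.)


E[X²] = σ⁴ (1 + c) (second MP moment). With σ² = 11 (so σ⁴ = 121) and c = 9/30 = 0.300000: E[X²] = 121 · (1 + 0.300000) = 121 · 1.300000.

So E[X^2] = 157.300000.


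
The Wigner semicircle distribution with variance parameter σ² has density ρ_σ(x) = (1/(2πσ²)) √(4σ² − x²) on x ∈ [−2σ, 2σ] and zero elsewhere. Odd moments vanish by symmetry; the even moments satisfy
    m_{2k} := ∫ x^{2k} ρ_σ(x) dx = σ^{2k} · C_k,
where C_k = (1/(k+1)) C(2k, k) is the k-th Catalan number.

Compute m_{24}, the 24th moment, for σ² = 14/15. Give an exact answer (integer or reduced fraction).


By the scaled semicircle moment identity, m_{2k} = σ^{2k} · C_k with k = 12.
C_12 = (1/(k+1)) · C(2k, k) = (1/13) · C(24, 12) = (1/13) · 2704156 = 208012.
σ^{2k} = (σ²)^k = (14/15)^12 = 56693912375296/129746337890625.

Therefore m_{24} = σ^{24} · C_12 = (56693912375296/129746337890625) · 208012 = 11793014101010071552/129746337890625.


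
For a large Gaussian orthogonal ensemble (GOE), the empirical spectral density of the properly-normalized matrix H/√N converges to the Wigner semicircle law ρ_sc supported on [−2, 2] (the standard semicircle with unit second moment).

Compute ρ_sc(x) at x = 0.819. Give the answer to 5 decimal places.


ρ_sc(x) = (1/(2π)) √(4 − x²). With x = 0.819:
  4 − x² = 4 − (0.819)² = 4 − 0.670761 = 3.329239.
  √(4 − x²) = 1.824620.
  1/(2π) = 0.159155.
  ρ_sc(0.819) = 0.159155 · 1.824620 = 0.290397.

Rounded to 5 decimal places: ρ_sc(0.819) ≈ 0.29040.


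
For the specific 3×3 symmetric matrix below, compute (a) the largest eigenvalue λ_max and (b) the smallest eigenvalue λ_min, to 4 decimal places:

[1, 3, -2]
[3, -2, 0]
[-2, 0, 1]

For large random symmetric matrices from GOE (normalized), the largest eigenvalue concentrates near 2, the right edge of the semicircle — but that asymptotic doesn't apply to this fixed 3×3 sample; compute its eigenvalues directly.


Since M is real symmetric, all three eigenvalues are real; they are the roots of det(λI − M) = λ³ − (tr M) λ² + s λ − det M, where s is the sum of the principal 2×2 minors.
tr M = 1 + (-2) + 1 = 0.
s = (1·(-2) − 3²) + (1·1 − (-2)²) + ((-2)·1 − 0²) = -11 + (-3) + (-2) = -16.
det M (expand along row 1) = 1·(-2) − 3·3 + (-2)·(-4) = -3.
Characteristic polynomial: λ³ − 16λ + 3 = 0.
Substitute λ = y + (tr M)/3 = y + 0.000000 to remove the quadratic term: y³ + p·y + q = 0 with p = s − (tr M)²/3 = -16.000000 and q = −2(tr M)³/27 + (tr M)·s/3 − det M = 3.000000.
Three real roots ⇒ use the trigonometric (Viète) form: r = 2√(−p/3) = 4.618802, φ = arccos(3q/(p·r)) = arccos(-0.121785) = 1.692884 rad.
y_k = r·cos(φ/3 − 2πk/3) for k = 0, 1, 2 gives y = 3.902731, 0.187915, -4.090645.
λ_k = y_k + 0.000000 gives λ = 3.9027, 0.1879, -4.0906 (check: the sum is 0.0000 = tr M).

Hence λ_max = 3.9027 and λ_min = -4.0906.


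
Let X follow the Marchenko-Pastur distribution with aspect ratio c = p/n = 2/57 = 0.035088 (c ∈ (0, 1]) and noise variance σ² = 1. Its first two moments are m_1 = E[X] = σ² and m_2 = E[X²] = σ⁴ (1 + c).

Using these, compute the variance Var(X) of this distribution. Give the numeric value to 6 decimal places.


m_1 = E[X] = σ² = 1, so m_1² = 1.
m_2 = E[X²] = σ⁴ (1 + c) = 1 · (1 + 0.035088) = 1 · 1.035088 = 1.035088.
(Note m_2 − m_1² simplifies to c · σ⁴ = 0.035088 · 1.)

Var(X) = m_2 − m_1² = 1.035088 − 1 = 0.035088.


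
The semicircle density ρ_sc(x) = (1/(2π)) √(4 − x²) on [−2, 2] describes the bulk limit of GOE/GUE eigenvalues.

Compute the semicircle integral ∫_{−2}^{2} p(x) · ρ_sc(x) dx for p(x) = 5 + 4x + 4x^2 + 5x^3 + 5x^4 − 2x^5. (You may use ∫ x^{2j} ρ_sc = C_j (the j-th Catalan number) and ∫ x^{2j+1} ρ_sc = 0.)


Write p(x) = Σ a_i x^i, split into monomials and integrate each against ρ_sc separately.
Using ∫ x^{2j} ρ_sc = C_j = (1/(j+1)) C(2j, j) (Catalan numbers) and ∫ x^{2j+1} ρ_sc = 0 (odd monomials vanish by symmetry):
  i = 0 (even): a_0 · C_{0} = 5 · 1 = 5
  i = 1 (odd): ∫ x^1 ρ_sc = 0 (vanishes)
  i = 2 (even): a_2 · C_{1} = 4 · 1 = 4
  i = 3 (odd): ∫ x^3 ρ_sc = 0 (vanishes)
  i = 4 (even): a_4 · C_{2} = 5 · 2 = 10
  i = 5 (odd): ∫ x^5 ρ_sc = 0 (vanishes)

Summing the contributions: ∫_{−2}^{2} p(x) ρ_sc(x) dx = 5 + 4 + 10 = 19.


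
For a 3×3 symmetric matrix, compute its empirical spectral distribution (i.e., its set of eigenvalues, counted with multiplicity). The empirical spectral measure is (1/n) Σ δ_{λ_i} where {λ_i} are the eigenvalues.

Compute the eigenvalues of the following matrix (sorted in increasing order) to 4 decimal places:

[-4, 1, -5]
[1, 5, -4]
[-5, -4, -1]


Since M is real symmetric, all three eigenvalues are real; they are the roots of det(λI − M) = λ³ − (tr M) λ² + s λ − det M, where s is the sum of the principal 2×2 minors.
tr M = -4 + 5 + (-1) = 0.
s = ((-4)·5 − 1²) + ((-4)·(-1) − (-5)²) + (5·(-1) − (-4)²) = -21 + (-21) + (-21) = -63.
det M (expand along row 1) = (-4)·(-21) − 1·(-21) + (-5)·21 = 0.
Characteristic polynomial: λ³ − 63λ = 0.
Substitute λ = y + (tr M)/3 = y + 0.000000 to remove the quadratic term: y³ + p·y + q = 0 with p = s − (tr M)²/3 = -63.000000 and q = −2(tr M)³/27 + (tr M)·s/3 − det M = 0.000000.
Three real roots ⇒ use the trigonometric (Viète) form: r = 2√(−p/3) = 9.165151, φ = arccos(3q/(p·r)) = arccos(0.000000) = 1.570796 rad.
y_k = r·cos(φ/3 − 2πk/3) for k = 0, 1, 2 gives y = 7.937254, 0.000000, -7.937254.
λ_k = y_k + 0.000000 gives λ = 7.9373, 0.0000, -7.9373 (check: the sum is 0.0000 = tr M).

Eigenvalues sorted in increasing order: [-7.9373, 0.0000, 7.9373].


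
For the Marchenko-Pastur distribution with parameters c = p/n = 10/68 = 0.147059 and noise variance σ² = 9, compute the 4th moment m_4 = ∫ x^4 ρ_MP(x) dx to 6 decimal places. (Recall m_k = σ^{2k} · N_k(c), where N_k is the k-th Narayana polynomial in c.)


E[X⁴] = σ⁸ (1 + 6c + 6c² + c³) (fourth MP moment). With σ² = 9 (so σ⁸ = 6561) and c = 10/68 = 0.147059: E[X⁴] = 6561 · (1 + 6·0.147059 + 6·(0.147059)² + (0.147059)³) = 6561 · 2.015291.

So E[X^4] = 13222.324674.


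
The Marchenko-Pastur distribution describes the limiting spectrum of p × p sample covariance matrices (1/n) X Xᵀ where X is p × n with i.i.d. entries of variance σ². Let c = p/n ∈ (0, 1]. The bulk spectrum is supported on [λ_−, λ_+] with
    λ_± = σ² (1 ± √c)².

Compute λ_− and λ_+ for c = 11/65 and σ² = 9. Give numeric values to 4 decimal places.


c = 11/65 = 0.169231; √c = 0.411377.
λ_− = σ² (1 − √c)² = 9 · (1 − 0.411377)² = 9 · (0.588623)² = 3.118297.
λ_+ = σ² (1 + √c)² = 9 · (1 + 0.411377)² = 9 · (1.411377)² = 17.927857.

Rounded to 4 decimal places: λ_− ≈ 3.1183, λ_+ ≈ 17.9279.


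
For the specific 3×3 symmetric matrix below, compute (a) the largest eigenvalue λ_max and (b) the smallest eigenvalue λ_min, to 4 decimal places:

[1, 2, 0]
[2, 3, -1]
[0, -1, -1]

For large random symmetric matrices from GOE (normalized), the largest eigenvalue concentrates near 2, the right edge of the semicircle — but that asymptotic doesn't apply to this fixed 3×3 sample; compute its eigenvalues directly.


Since M is real symmetric, all three eigenvalues are real; they are the roots of det(λI − M) = λ³ − (tr M) λ² + s λ − det M, where s is the sum of the principal 2×2 minors.
tr M = 1 + 3 + (-1) = 3.
s = (1·3 − 2²) + (1·(-1) − 0²) + (3·(-1) − (-1)²) = -1 + (-1) + (-4) = -6.
det M (expand along row 1) = 1·(-4) − 2·(-2) + 0·(-2) = 0.
Characteristic polynomial: λ³ − 3λ² − 6λ = 0.
Substitute λ = y + (tr M)/3 = y + 1.000000 to remove the quadratic term: y³ + p·y + q = 0 with p = s − (tr M)²/3 = -9.000000 and q = −2(tr M)³/27 + (tr M)·s/3 − det M = -8.000000.
Three real roots ⇒ use the trigonometric (Viète) form: r = 2√(−p/3) = 3.464102, φ = arccos(3q/(p·r)) = arccos(0.769800) = 0.692268 rad.
y_k = r·cos(φ/3 − 2πk/3) for k = 0, 1, 2 gives y = 3.372281, -1.000000, -2.372281.
λ_k = y_k + 1.000000 gives λ = 4.3723, 0.0000, -1.3723 (check: the sum is 3.0000 = tr M).

Hence λ_max = 4.3723 and λ_min = -1.3723.


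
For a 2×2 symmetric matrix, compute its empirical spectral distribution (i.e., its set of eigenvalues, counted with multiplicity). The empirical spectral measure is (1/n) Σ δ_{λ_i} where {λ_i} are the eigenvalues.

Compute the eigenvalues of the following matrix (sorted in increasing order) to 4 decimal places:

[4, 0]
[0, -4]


Since M is real symmetric, both eigenvalues are real; they are the roots of det(λI − M) = λ² − (tr M) λ + det M.
tr M = 4 + (-4) = 0.
det M = 4·(-4) − 0² = -16 − 0 = -16.
Characteristic polynomial: λ² − 16 = 0.
Discriminant Δ = (tr M)² − 4·det M = 0 − (-64) = 64; √Δ = 8.000000.
λ = (tr M ± √Δ)/2 = (0 ± 8.000000)/2, giving (tr M − √Δ)/2 = -4.0000 and (tr M + √Δ)/2 = 4.0000.

Eigenvalues sorted in increasing order: [-4.0000, 4.0000].


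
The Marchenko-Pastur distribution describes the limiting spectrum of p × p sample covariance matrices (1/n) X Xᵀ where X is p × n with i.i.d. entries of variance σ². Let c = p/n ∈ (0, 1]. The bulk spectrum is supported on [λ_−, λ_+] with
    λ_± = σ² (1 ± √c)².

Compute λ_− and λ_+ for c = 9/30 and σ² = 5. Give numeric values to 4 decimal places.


c = 9/30 = 0.300000; √c = 0.547723.
λ_− = σ² (1 − √c)² = 5 · (1 − 0.547723)² = 5 · (0.452277)² = 1.022774.
λ_+ = σ² (1 + √c)² = 5 · (1 + 0.547723)² = 5 · (1.547723)² = 11.977226.

Rounded to 4 decimal places: λ_− ≈ 1.0228, λ_+ ≈ 11.9772.


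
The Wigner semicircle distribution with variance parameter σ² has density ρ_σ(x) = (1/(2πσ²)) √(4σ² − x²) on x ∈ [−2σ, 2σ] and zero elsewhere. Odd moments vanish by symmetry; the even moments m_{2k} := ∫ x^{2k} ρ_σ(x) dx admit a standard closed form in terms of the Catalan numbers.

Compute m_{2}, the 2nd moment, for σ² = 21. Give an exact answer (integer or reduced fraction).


By the scaled semicircle moment identity, m_{2k} = σ^{2k} · C_k with k = 1.
C_1 = (1/(k+1)) · C(2k, k) = (1/2) · C(2, 1) = (1/2) · 2 = 1.
σ^{2k} = (σ²)^k = (21)^1 = 21.

Therefore m_{2} = σ^{2} · C_1 = 21 · 1 = 21.


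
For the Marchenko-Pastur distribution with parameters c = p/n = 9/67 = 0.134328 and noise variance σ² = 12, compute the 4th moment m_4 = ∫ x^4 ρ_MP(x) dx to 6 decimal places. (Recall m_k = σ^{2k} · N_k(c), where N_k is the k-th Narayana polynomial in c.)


E[X⁴] = σ⁸ (1 + 6c + 6c² + c³) (fourth MP moment). With σ² = 12 (so σ⁸ = 20736) and c = 9/67 = 0.134328: E[X⁴] = 20736 · (1 + 6·0.134328 + 6·(0.134328)² + (0.134328)³) = 20736 · 1.916659.

So E[X^4] = 39743.833384.


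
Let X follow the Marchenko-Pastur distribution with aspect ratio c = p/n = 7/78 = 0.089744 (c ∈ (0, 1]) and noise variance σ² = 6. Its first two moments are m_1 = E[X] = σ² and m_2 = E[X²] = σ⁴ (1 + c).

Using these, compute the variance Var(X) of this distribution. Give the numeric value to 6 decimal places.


m_1 = E[X] = σ² = 6, so m_1² = 36.
m_2 = E[X²] = σ⁴ (1 + c) = 36 · (1 + 0.089744) = 36 · 1.089744 = 39.230769.
(Note m_2 − m_1² simplifies to c · σ⁴ = 0.089744 · 36.)

Var(X) = m_2 − m_1² = 39.230769 − 36 = 3.230769.


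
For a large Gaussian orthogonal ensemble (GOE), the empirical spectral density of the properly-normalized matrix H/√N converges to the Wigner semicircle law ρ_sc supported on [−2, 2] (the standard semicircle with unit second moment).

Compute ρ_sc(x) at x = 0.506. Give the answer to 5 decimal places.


ρ_sc(x) = (1/(2π)) √(4 − x²). With x = 0.506:
  4 − x² = 4 − (0.506)² = 4 − 0.256036 = 3.743964.
  √(4 − x²) = 1.934933.
  1/(2π) = 0.159155.
  ρ_sc(0.506) = 0.159155 · 1.934933 = 0.307954.

Rounded to 5 decimal places: ρ_sc(0.506) ≈ 0.30795.


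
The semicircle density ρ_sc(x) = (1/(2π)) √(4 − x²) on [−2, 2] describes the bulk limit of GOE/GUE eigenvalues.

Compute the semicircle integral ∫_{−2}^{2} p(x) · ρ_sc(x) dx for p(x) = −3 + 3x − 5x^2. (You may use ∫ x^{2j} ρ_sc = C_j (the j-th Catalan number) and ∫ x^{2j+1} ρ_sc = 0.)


Write p(x) = Σ a_i x^i, split into monomials and integrate each against ρ_sc separately.
Using ∫ x^{2j} ρ_sc = C_j = (1/(j+1)) C(2j, j) (Catalan numbers) and ∫ x^{2j+1} ρ_sc = 0 (odd monomials vanish by symmetry):
  i = 0 (even): a_0 · C_{0} = -3 · 1 = -3
  i = 1 (odd): ∫ x^1 ρ_sc = 0 (vanishes)
  i = 2 (even): a_2 · C_{1} = -5 · 1 = -5

Summing the contributions: ∫_{−2}^{2} p(x) ρ_sc(x) dx = (-3) + (-5) = -8.


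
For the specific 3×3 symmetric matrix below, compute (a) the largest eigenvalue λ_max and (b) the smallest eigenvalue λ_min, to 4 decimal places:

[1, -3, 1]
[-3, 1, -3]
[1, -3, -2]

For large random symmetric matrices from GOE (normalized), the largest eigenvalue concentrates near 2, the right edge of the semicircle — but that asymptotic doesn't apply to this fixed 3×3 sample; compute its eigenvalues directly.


Since M is real symmetric, all three eigenvalues are real; they are the roots of det(λI − M) = λ³ − (tr M) λ² + s λ − det M, where s is the sum of the principal 2×2 minors.
tr M = 1 + 1 + (-2) = 0.
s = (1·1 − (-3)²) + (1·(-2) − 1²) + (1·(-2) − (-3)²) = -8 + (-3) + (-11) = -22.
det M (expand along row 1) = 1·(-11) − (-3)·9 + 1·8 = 24.
Characteristic polynomial: λ³ − 22λ − 24 = 0.
Substitute λ = y + (tr M)/3 = y + 0.000000 to remove the quadratic term: y³ + p·y + q = 0 with p = s − (tr M)²/3 = -22.000000 and q = −2(tr M)³/27 + (tr M)·s/3 − det M = -24.000000.
Three real roots ⇒ use the trigonometric (Viète) form: r = 2√(−p/3) = 5.416026, φ = arccos(3q/(p·r)) = arccos(0.604267) = 0.921950 rad.
y_k = r·cos(φ/3 − 2πk/3) for k = 0, 1, 2 gives y = 5.162278, -1.162278, -4.000000.
λ_k = y_k + 0.000000 gives λ = 5.1623, -1.1623, -4.0000 (check: the sum is 0.0000 = tr M).

Hence λ_max = 5.1623 and λ_min = -4.0000.


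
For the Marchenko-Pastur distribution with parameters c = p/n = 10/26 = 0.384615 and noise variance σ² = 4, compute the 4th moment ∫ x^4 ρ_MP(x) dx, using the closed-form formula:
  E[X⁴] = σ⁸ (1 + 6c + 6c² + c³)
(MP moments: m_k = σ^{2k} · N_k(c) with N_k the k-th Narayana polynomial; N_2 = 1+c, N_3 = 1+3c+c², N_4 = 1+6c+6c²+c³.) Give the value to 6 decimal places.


E[X⁴] = σ⁸ (1 + 6c + 6c² + c³) (fourth MP moment). With σ² = 4 (so σ⁸ = 256) and c = 10/26 = 0.384615: E[X⁴] = 256 · (1 + 6·0.384615 + 6·(0.384615)² + (0.384615)³) = 256 · 4.252162.

So E[X^4] = 1088.553482.


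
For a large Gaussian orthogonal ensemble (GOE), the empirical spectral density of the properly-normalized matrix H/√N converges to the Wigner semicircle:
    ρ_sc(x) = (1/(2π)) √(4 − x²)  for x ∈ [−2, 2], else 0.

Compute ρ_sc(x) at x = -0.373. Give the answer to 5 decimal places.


ρ_sc(x) = (1/(2π)) √(4 − x²). With x = -0.373:
  4 − x² = 4 − (-0.373)² = 4 − 0.139129 = 3.860871.
  √(4 − x²) = 1.964910.
  1/(2π) = 0.159155.
  ρ_sc(-0.373) = 0.159155 · 1.964910 = 0.312725.

Rounded to 5 decimal places: ρ_sc(-0.373) ≈ 0.31273.


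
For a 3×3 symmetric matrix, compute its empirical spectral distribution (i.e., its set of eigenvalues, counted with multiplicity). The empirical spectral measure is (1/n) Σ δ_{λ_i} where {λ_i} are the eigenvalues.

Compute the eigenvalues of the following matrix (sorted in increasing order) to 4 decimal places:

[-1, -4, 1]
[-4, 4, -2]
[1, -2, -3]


Since M is real symmetric, all three eigenvalues are real; they are the roots of det(λI − M) = λ³ − (tr M) λ² + s λ − det M, where s is the sum of the principal 2×2 minors.
tr M = -1 + 4 + (-3) = 0.
s = ((-1)·4 − (-4)²) + ((-1)·(-3) − 1²) + (4·(-3) − (-2)²) = -20 + 2 + (-16) = -34.
det M (expand along row 1) = (-1)·(-16) − (-4)·14 + 1·4 = 76.
Characteristic polynomial: λ³ − 34λ − 76 = 0.
Substitute λ = y + (tr M)/3 = y + 0.000000 to remove the quadratic term: y³ + p·y + q = 0 with p = s − (tr M)²/3 = -34.000000 and q = −2(tr M)³/27 + (tr M)·s/3 − det M = -76.000000.
Three real roots ⇒ use the trigonometric (Viète) form: r = 2√(−p/3) = 6.733003, φ = arccos(3q/(p·r)) = arccos(0.995972) = 0.089786 rad.
y_k = r·cos(φ/3 − 2πk/3) for k = 0, 1, 2 gives y = 6.729988, -3.190507, -3.539481.
λ_k = y_k + 0.000000 gives λ = 6.7300, -3.1905, -3.5395 (check: the sum is 0.0000 = tr M).

Eigenvalues sorted in increasing order: [-3.5395, -3.1905, 6.7300].


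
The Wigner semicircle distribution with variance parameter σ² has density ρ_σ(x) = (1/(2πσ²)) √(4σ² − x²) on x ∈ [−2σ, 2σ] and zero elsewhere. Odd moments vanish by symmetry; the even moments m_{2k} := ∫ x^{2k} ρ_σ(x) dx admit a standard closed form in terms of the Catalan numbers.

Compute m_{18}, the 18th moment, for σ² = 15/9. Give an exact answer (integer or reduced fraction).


By the scaled semicircle moment identity, m_{2k} = σ^{2k} · C_k with k = 9.
C_9 = (1/(k+1)) · C(2k, k) = (1/10) · C(18, 9) = (1/10) · 48620 = 4862.
σ^{2k} = (σ²)^k = (15/9)^9 = 1953125/19683.

Therefore m_{18} = σ^{18} · C_9 = (1953125/19683) · 4862 = 9496093750/19683.


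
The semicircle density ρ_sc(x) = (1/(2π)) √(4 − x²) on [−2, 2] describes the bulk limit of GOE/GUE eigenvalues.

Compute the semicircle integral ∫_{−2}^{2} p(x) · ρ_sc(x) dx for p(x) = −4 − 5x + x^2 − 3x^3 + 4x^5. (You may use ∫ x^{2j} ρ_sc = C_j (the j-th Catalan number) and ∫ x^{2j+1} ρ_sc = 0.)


Write p(x) = Σ a_i x^i, split into monomials and integrate each against ρ_sc separately.
Using ∫ x^{2j} ρ_sc = C_j = (1/(j+1)) C(2j, j) (Catalan numbers) and ∫ x^{2j+1} ρ_sc = 0 (odd monomials vanish by symmetry):
  i = 0 (even): a_0 · C_{0} = -4 · 1 = -4
  i = 1 (odd): ∫ x^1 ρ_sc = 0 (vanishes)
  i = 2 (even): a_2 · C_{1} = 1 · 1 = 1
  i = 3 (odd): ∫ x^3 ρ_sc = 0 (vanishes)
  i = 5 (odd): ∫ x^5 ρ_sc = 0 (vanishes)

Summing the contributions: ∫_{−2}^{2} p(x) ρ_sc(x) dx = (-4) + 1 = -3.


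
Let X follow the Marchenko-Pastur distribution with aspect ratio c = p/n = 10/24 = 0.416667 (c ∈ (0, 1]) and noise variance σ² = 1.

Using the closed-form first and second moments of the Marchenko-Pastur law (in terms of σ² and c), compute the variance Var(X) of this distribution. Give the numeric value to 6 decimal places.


Recall the MP moments m_1 = E[X] = σ² and m_2 = E[X²] = σ⁴ (1 + c).
m_1 = E[X] = σ² = 1, so m_1² = 1.
m_2 = E[X²] = σ⁴ (1 + c) = 1 · (1 + 0.416667) = 1 · 1.416667 = 1.416667.
(Note m_2 − m_1² simplifies to c · σ⁴ = 0.416667 · 1.)

Var(X) = m_2 − m_1² = 1.416667 − 1 = 0.416667.


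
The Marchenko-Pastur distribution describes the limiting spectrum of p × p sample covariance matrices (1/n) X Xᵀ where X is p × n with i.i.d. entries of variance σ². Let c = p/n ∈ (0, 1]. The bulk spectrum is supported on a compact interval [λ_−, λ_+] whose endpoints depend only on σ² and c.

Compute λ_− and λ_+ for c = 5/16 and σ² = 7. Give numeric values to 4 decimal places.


c = 5/16 = 0.312500; √c = 0.559017.
λ_− = σ² (1 − √c)² = 7 · (1 − 0.559017)² = 7 · (0.440983)² = 1.361262.
λ_+ = σ² (1 + √c)² = 7 · (1 + 0.559017)² = 7 · (1.559017)² = 17.013738.

Rounded to 4 decimal places: λ_− ≈ 1.3613, λ_+ ≈ 17.0137.


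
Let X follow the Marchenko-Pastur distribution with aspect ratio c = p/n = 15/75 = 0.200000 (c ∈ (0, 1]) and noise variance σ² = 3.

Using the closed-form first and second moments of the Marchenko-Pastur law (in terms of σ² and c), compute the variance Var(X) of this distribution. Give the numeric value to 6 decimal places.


Recall the MP moments m_1 = E[X] = σ² and m_2 = E[X²] = σ⁴ (1 + c).
m_1 = E[X] = σ² = 3, so m_1² = 9.
m_2 = E[X²] = σ⁴ (1 + c) = 9 · (1 + 0.200000) = 9 · 1.200000 = 10.800000.
(Note m_2 − m_1² simplifies to c · σ⁴ = 0.200000 · 9.)

Var(X) = m_2 − m_1² = 10.800000 − 9 = 1.800000.


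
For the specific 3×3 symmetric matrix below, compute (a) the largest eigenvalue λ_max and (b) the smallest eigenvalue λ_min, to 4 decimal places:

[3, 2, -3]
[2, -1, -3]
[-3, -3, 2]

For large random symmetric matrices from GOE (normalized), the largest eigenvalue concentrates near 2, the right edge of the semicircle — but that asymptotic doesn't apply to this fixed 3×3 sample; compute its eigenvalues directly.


Since M is real symmetric, all three eigenvalues are real; they are the roots of det(λI − M) = λ³ − (tr M) λ² + s λ − det M, where s is the sum of the principal 2×2 minors.
tr M = 3 + (-1) + 2 = 4.
s = (3·(-1) − 2²) + (3·2 − (-3)²) + ((-1)·2 − (-3)²) = -7 + (-3) + (-11) = -21.
det M (expand along row 1) = 3·(-11) − 2·(-5) + (-3)·(-9) = 4.
Characteristic polynomial: λ³ − 4λ² − 21λ − 4 = 0.
Substitute λ = y + (tr M)/3 = y + 1.333333 to remove the quadratic term: y³ + p·y + q = 0 with p = s − (tr M)²/3 = -26.333333 and q = −2(tr M)³/27 + (tr M)·s/3 − det M = -36.740741.
Three real roots ⇒ use the trigonometric (Viète) form: r = 2√(−p/3) = 5.925463, φ = arccos(3q/(p·r)) = arccos(0.706384) = 0.786419 rad.
y_k = r·cos(φ/3 − 2πk/3) for k = 0, 1, 2 gives y = 5.723035, -1.531674, -4.191361.
λ_k = y_k + 1.333333 gives λ = 7.0564, -0.1983, -2.8580 (check: the sum is 4.0000 = tr M).

Hence λ_max = 7.0564 and λ_min = -2.8580.


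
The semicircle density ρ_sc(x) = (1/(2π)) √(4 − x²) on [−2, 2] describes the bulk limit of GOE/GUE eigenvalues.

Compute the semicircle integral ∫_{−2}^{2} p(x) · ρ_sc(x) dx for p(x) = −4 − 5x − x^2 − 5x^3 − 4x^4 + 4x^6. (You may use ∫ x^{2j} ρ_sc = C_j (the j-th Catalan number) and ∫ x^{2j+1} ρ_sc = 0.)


Write p(x) = Σ a_i x^i, split into monomials and integrate each against ρ_sc separately.
Using ∫ x^{2j} ρ_sc = C_j = (1/(j+1)) C(2j, j) (Catalan numbers) and ∫ x^{2j+1} ρ_sc = 0 (odd monomials vanish by symmetry):
  i = 0 (even): a_0 · C_{0} = -4 · 1 = -4
  i = 1 (odd): ∫ x^1 ρ_sc = 0 (vanishes)
  i = 2 (even): a_2 · C_{1} = -1 · 1 = -1
  i = 3 (odd): ∫ x^3 ρ_sc = 0 (vanishes)
  i = 4 (even): a_4 · C_{2} = -4 · 2 = -8
  i = 6 (even): a_6 · C_{3} = 4 · 5 = 20

Summing the contributions: ∫_{−2}^{2} p(x) ρ_sc(x) dx = (-4) + (-1) + (-8) + 20 = 7.


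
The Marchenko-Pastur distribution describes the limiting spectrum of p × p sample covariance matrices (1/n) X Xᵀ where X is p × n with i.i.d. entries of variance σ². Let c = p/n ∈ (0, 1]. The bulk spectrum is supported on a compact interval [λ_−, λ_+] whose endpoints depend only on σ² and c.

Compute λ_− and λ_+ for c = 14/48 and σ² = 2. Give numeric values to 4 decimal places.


c = 14/48 = 0.291667; √c = 0.540062.
λ_− = σ² (1 − √c)² = 2 · (1 − 0.540062)² = 2 · (0.459938)² = 0.423086.
λ_+ = σ² (1 + √c)² = 2 · (1 + 0.540062)² = 2 · (1.540062)² = 4.743580.

Rounded to 4 decimal places: λ_− ≈ 0.4231, λ_+ ≈ 4.7436.


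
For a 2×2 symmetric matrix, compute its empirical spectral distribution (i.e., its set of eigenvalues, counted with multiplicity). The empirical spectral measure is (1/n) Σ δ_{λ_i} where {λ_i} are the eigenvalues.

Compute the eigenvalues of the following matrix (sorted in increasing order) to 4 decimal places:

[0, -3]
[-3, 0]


Since M is real symmetric, both eigenvalues are real; they are the roots of det(λI − M) = λ² − (tr M) λ + det M.
tr M = 0 + 0 = 0.
det M = 0·0 − (-3)² = 0 − 9 = -9.
Characteristic polynomial: λ² − 9 = 0.
Discriminant Δ = (tr M)² − 4·det M = 0 − (-36) = 36; √Δ = 6.000000.
λ = (tr M ± √Δ)/2 = (0 ± 6.000000)/2, giving (tr M − √Δ)/2 = -3.0000 and (tr M + √Δ)/2 = 3.0000.

Eigenvalues sorted in increasing order: [-3.0000, 3.0000].


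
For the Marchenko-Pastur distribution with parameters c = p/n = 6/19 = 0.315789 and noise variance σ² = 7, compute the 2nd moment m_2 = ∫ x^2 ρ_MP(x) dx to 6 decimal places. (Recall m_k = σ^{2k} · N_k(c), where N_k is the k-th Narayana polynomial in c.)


E[X²] = σ⁴ (1 + c) (second MP moment). With σ² = 7 (so σ⁴ = 49) and c = 6/19 = 0.315789: E[X²] = 49 · (1 + 0.315789) = 49 · 1.315789.

So E[X^2] = 64.473684.


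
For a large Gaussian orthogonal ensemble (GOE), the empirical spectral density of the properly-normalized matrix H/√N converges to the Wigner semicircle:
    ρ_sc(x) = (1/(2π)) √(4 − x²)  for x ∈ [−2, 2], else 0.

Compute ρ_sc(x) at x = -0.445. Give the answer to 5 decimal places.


ρ_sc(x) = (1/(2π)) √(4 − x²). With x = -0.445:
  4 − x² = 4 − (-0.445)² = 4 − 0.198025 = 3.801975.
  √(4 − x²) = 1.949865.
  1/(2π) = 0.159155.
  ρ_sc(-0.445) = 0.159155 · 1.949865 = 0.310331.

Rounded to 5 decimal places: ρ_sc(-0.445) ≈ 0.31033.


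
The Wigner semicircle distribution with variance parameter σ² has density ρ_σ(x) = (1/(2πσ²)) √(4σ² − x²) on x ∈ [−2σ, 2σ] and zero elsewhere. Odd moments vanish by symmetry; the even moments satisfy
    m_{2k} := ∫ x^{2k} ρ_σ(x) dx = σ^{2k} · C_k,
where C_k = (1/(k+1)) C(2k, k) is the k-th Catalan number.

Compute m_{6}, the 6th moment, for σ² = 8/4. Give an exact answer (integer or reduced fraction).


By the scaled semicircle moment identity, m_{2k} = σ^{2k} · C_k with k = 3.
C_3 = (1/(k+1)) · C(2k, k) = (1/4) · C(6, 3) = (1/4) · 20 = 5.
σ^{2k} = (σ²)^k = (8/4)^3 = 8.

Therefore m_{6} = σ^{6} · C_3 = 8 · 5 = 40.


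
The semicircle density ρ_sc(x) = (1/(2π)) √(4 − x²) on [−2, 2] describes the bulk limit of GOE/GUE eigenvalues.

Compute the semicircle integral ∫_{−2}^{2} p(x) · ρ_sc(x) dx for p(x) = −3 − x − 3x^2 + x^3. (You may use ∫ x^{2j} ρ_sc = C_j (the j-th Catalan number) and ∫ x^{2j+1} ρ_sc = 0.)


Write p(x) = Σ a_i x^i, split into monomials and integrate each against ρ_sc separately.
Using ∫ x^{2j} ρ_sc = C_j = (1/(j+1)) C(2j, j) (Catalan numbers) and ∫ x^{2j+1} ρ_sc = 0 (odd monomials vanish by symmetry):
  i = 0 (even): a_0 · C_{0} = -3 · 1 = -3
  i = 1 (odd): ∫ x^1 ρ_sc = 0 (vanishes)
  i = 2 (even): a_2 · C_{1} = -3 · 1 = -3
  i = 3 (odd): ∫ x^3 ρ_sc = 0 (vanishes)

Summing the contributions: ∫_{−2}^{2} p(x) ρ_sc(x) dx = (-3) + (-3) = -6.


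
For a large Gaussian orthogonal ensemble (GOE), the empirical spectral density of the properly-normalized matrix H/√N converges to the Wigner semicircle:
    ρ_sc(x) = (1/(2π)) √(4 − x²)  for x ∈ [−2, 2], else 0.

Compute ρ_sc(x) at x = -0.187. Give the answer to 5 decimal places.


ρ_sc(x) = (1/(2π)) √(4 − x²). With x = -0.187:
  4 − x² = 4 − (-0.187)² = 4 − 0.034969 = 3.965031.
  √(4 − x²) = 1.991239.
  1/(2π) = 0.159155.
  ρ_sc(-0.187) = 0.159155 · 1.991239 = 0.316915.

Rounded to 5 decimal places: ρ_sc(-0.187) ≈ 0.31692.


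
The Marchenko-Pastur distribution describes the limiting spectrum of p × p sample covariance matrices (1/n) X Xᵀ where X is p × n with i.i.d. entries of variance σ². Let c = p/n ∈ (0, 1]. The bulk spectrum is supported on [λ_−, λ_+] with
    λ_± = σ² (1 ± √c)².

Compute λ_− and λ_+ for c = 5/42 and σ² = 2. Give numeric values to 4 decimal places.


c = 5/42 = 0.119048; √c = 0.345033.
λ_− = σ² (1 − √c)² = 2 · (1 − 0.345033)² = 2 · (0.654967)² = 0.857964.
λ_+ = σ² (1 + √c)² = 2 · (1 + 0.345033)² = 2 · (1.345033)² = 3.618226.

Rounded to 4 decimal places: λ_− ≈ 0.8580, λ_+ ≈ 3.6182.


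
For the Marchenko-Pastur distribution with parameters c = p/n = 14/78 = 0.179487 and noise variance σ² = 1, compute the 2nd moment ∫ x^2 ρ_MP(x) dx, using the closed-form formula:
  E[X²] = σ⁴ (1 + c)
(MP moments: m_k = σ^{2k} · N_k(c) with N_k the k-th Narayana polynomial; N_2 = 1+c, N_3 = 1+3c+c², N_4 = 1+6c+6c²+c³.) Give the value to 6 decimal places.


E[X²] = σ⁴ (1 + c) (second MP moment). With σ² = 1 (so σ⁴ = 1) and c = 14/78 = 0.179487: E[X²] = 1 · (1 + 0.179487) = 1 · 1.179487.

So E[X^2] = 1.179487.


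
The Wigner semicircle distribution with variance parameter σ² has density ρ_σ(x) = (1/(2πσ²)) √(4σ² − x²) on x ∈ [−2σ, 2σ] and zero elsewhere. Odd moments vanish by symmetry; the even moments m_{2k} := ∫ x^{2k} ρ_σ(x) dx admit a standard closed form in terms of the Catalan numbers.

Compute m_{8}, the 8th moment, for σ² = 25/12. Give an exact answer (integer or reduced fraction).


By the scaled semicircle moment identity, m_{2k} = σ^{2k} · C_k with k = 4.
C_4 = (1/(k+1)) · C(2k, k) = (1/5) · C(8, 4) = (1/5) · 70 = 14.
σ^{2k} = (σ²)^k = (25/12)^4 = 390625/20736.

Therefore m_{8} = σ^{8} · C_4 = (390625/20736) · 14 = 2734375/10368.


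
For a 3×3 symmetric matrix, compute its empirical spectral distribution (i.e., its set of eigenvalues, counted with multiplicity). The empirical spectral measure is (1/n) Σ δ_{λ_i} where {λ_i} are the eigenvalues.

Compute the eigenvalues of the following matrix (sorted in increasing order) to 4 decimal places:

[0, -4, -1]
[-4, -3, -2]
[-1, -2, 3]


Since M is real symmetric, all three eigenvalues are real; they are the roots of det(λI − M) = λ³ − (tr M) λ² + s λ − det M, where s is the sum of the principal 2×2 minors.
tr M = 0 + (-3) + 3 = 0.
s = (0·(-3) − (-4)²) + (0·3 − (-1)²) + ((-3)·3 − (-2)²) = -16 + (-1) + (-13) = -30.
det M (expand along row 1) = 0·(-13) − (-4)·(-14) + (-1)·5 = -61.
Characteristic polynomial: λ³ − 30λ + 61 = 0.
Substitute λ = y + (tr M)/3 = y + 0.000000 to remove the quadratic term: y³ + p·y + q = 0 with p = s − (tr M)²/3 = -30.000000 and q = −2(tr M)³/27 + (tr M)·s/3 − det M = 61.000000.
Three real roots ⇒ use the trigonometric (Viète) form: r = 2√(−p/3) = 6.324555, φ = arccos(3q/(p·r)) = arccos(-0.964495) = 2.874320 rad.
y_k = r·cos(φ/3 − 2πk/3) for k = 0, 1, 2 gives y = 3.637062, 2.662410, -6.299472.
λ_k = y_k + 0.000000 gives λ = 3.6371, 2.6624, -6.2995 (check: the sum is 0.0000 = tr M).

Eigenvalues sorted in increasing order: [-6.2995, 2.6624, 3.6371].


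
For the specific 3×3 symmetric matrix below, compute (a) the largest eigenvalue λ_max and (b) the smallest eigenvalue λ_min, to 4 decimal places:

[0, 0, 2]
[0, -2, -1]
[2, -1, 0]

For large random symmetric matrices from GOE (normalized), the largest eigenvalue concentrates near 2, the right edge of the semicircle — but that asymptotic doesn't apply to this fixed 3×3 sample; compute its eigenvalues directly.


Since M is real symmetric, all three eigenvalues are real; they are the roots of det(λI − M) = λ³ − (tr M) λ² + s λ − det M, where s is the sum of the principal 2×2 minors.
tr M = 0 + (-2) + 0 = -2.
s = (0·(-2) − 0²) + (0·0 − 2²) + ((-2)·0 − (-1)²) = 0 + (-4) + (-1) = -5.
det M (expand along row 1) = 0·(-1) − 0·2 + 2·4 = 8.
Characteristic polynomial: λ³ + 2λ² − 5λ − 8 = 0.
Substitute λ = y + (tr M)/3 = y − 0.666667 to remove the quadratic term: y³ + p·y + q = 0 with p = s − (tr M)²/3 = -6.333333 and q = −2(tr M)³/27 + (tr M)·s/3 − det M = -4.074074.
Three real roots ⇒ use the trigonometric (Viète) form: r = 2√(−p/3) = 2.905933, φ = arccos(3q/(p·r)) = arccos(0.664098) = 0.844509 rad.
y_k = r·cos(φ/3 − 2πk/3) for k = 0, 1, 2 gives y = 2.791552, -0.696662, -2.094891.
λ_k = y_k − 0.666667 gives λ = 2.1249, -1.3633, -2.7616 (check: the sum is -2.0000 = tr M).

Hence λ_max = 2.1249 and λ_min = -2.7616.


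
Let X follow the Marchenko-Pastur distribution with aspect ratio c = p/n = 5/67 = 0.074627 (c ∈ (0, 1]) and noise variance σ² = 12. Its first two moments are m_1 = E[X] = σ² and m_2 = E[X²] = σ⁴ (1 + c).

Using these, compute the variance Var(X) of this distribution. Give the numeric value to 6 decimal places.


m_1 = E[X] = σ² = 12, so m_1² = 144.
m_2 = E[X²] = σ⁴ (1 + c) = 144 · (1 + 0.074627) = 144 · 1.074627 = 154.746269.
(Note m_2 − m_1² simplifies to c · σ⁴ = 0.074627 · 144.)

Var(X) = m_2 − m_1² = 154.746269 − 144 = 10.746269.


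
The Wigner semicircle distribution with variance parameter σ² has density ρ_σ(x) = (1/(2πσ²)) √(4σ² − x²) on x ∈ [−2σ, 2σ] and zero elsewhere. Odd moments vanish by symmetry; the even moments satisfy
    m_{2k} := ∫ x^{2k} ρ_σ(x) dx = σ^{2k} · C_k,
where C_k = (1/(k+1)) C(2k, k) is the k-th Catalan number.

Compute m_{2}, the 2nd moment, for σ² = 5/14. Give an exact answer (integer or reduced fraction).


By the scaled semicircle moment identity, m_{2k} = σ^{2k} · C_k with k = 1.
C_1 = (1/(k+1)) · C(2k, k) = (1/2) · C(2, 1) = (1/2) · 2 = 1.
σ^{2k} = (σ²)^k = (5/14)^1 = 5/14.

Therefore m_{2} = σ^{2} · C_1 = (5/14) · 1 = 5/14.


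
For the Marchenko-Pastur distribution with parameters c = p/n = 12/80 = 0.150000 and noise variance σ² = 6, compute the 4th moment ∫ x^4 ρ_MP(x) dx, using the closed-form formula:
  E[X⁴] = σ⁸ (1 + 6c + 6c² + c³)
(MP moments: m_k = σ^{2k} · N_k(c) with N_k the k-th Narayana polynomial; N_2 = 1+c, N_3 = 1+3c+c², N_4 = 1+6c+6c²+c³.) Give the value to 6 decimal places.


E[X⁴] = σ⁸ (1 + 6c + 6c² + c³) (fourth MP moment). With σ² = 6 (so σ⁸ = 1296) and c = 12/80 = 0.150000: E[X⁴] = 1296 · (1 + 6·0.150000 + 6·(0.150000)² + (0.150000)³) = 1296 · 2.038375.

So E[X^4] = 2641.734000.


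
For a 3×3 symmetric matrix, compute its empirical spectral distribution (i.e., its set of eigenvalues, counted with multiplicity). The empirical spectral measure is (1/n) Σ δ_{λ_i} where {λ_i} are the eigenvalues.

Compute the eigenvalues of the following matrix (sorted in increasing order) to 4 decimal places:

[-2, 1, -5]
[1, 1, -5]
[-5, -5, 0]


Since M is real symmetric, all three eigenvalues are real; they are the roots of det(λI − M) = λ³ − (tr M) λ² + s λ − det M, where s is the sum of the principal 2×2 minors.
tr M = -2 + 1 + 0 = -1.
s = ((-2)·1 − 1²) + ((-2)·0 − (-5)²) + (1·0 − (-5)²) = -3 + (-25) + (-25) = -53.
det M (expand along row 1) = (-2)·(-25) − 1·(-25) + (-5)·0 = 75.
Characteristic polynomial: λ³ + λ² − 53λ − 75 = 0.
Substitute λ = y + (tr M)/3 = y − 0.333333 to remove the quadratic term: y³ + p·y + q = 0 with p = s − (tr M)²/3 = -53.333333 and q = −2(tr M)³/27 + (tr M)·s/3 − det M = -57.259259.
Three real roots ⇒ use the trigonometric (Viète) form: r = 2√(−p/3) = 8.432740, φ = arccos(3q/(p·r)) = arccos(0.381944) = 1.178898 rad.
y_k = r·cos(φ/3 − 2πk/3) for k = 0, 1, 2 gives y = 7.789975, -1.098463, -6.691512.
λ_k = y_k − 0.333333 gives λ = 7.4566, -1.4318, -7.0248 (check: the sum is -1.0000 = tr M).

Eigenvalues sorted in increasing order: [-7.0248, -1.4318, 7.4566].


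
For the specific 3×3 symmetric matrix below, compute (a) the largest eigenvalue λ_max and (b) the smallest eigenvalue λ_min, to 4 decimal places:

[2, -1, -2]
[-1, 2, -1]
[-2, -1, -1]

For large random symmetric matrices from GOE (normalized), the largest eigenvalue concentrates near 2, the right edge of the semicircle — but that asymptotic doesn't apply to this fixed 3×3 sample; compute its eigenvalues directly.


Since M is real symmetric, all three eigenvalues are real; they are the roots of det(λI − M) = λ³ − (tr M) λ² + s λ − det M, where s is the sum of the principal 2×2 minors.
tr M = 2 + 2 + (-1) = 3.
s = (2·2 − (-1)²) + (2·(-1) − (-2)²) + (2·(-1) − (-1)²) = 3 + (-6) + (-3) = -6.
det M (expand along row 1) = 2·(-3) − (-1)·(-1) + (-2)·5 = -17.
Characteristic polynomial: λ³ − 3λ² − 6λ + 17 = 0.
Substitute λ = y + (tr M)/3 = y + 1.000000 to remove the quadratic term: y³ + p·y + q = 0 with p = s − (tr M)²/3 = -9.000000 and q = −2(tr M)³/27 + (tr M)·s/3 − det M = 9.000000.
Three real roots ⇒ use the trigonometric (Viète) form: r = 2√(−p/3) = 3.464102, φ = arccos(3q/(p·r)) = arccos(-0.866025) = 2.617994 rad.
y_k = r·cos(φ/3 − 2πk/3) for k = 0, 1, 2 gives y = 2.226682, 1.184793, -3.411474.
λ_k = y_k + 1.000000 gives λ = 3.2267, 2.1848, -2.4115 (check: the sum is 3.0000 = tr M).

Hence λ_max = 3.2267 and λ_min = -2.4115.


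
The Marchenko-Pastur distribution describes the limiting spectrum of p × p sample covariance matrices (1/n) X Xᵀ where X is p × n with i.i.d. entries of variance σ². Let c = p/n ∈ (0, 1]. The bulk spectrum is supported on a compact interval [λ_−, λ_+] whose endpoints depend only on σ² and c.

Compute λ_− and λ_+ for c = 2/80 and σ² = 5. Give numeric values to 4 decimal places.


c = 2/80 = 0.025000; √c = 0.158114.
λ_− = σ² (1 − √c)² = 5 · (1 − 0.158114)² = 5 · (0.841886)² = 3.543861.
λ_+ = σ² (1 + √c)² = 5 · (1 + 0.158114)² = 5 · (1.158114)² = 6.706139.

Rounded to 4 decimal places: λ_− ≈ 3.5439, λ_+ ≈ 6.7061.


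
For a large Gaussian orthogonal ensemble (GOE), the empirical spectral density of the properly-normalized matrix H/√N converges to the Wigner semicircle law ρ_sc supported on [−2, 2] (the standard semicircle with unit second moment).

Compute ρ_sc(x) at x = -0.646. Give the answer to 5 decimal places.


ρ_sc(x) = (1/(2π)) √(4 − x²). With x = -0.646:
  4 − x² = 4 − (-0.646)² = 4 − 0.417316 = 3.582684.
  √(4 − x²) = 1.892798.
  1/(2π) = 0.159155.
  ρ_sc(-0.646) = 0.159155 · 1.892798 = 0.301248.

Rounded to 5 decimal places: ρ_sc(-0.646) ≈ 0.30125.


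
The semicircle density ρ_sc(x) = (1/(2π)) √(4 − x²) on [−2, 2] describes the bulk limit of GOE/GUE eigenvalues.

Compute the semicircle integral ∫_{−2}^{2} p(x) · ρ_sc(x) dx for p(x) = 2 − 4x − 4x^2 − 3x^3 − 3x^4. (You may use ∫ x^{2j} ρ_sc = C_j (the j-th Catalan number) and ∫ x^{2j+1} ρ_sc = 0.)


Write p(x) = Σ a_i x^i, split into monomials and integrate each against ρ_sc separately.
Using ∫ x^{2j} ρ_sc = C_j = (1/(j+1)) C(2j, j) (Catalan numbers) and ∫ x^{2j+1} ρ_sc = 0 (odd monomials vanish by symmetry):
  i = 0 (even): a_0 · C_{0} = 2 · 1 = 2
  i = 1 (odd): ∫ x^1 ρ_sc = 0 (vanishes)
  i = 2 (even): a_2 · C_{1} = -4 · 1 = -4
  i = 3 (odd): ∫ x^3 ρ_sc = 0 (vanishes)
  i = 4 (even): a_4 · C_{2} = -3 · 2 = -6

Summing the contributions: ∫_{−2}^{2} p(x) ρ_sc(x) dx = 2 + (-4) + (-6) = -8.


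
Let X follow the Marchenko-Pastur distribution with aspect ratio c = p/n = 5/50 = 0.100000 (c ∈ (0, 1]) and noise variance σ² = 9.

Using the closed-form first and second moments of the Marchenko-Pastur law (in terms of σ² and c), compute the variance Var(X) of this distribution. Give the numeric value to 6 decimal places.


Recall the MP moments m_1 = E[X] = σ² and m_2 = E[X²] = σ⁴ (1 + c).
m_1 = E[X] = σ² = 9, so m_1² = 81.
m_2 = E[X²] = σ⁴ (1 + c) = 81 · (1 + 0.100000) = 81 · 1.100000 = 89.100000.
(Note m_2 − m_1² simplifies to c · σ⁴ = 0.100000 · 81.)

Var(X) = m_2 − m_1² = 89.100000 − 81 = 8.100000.


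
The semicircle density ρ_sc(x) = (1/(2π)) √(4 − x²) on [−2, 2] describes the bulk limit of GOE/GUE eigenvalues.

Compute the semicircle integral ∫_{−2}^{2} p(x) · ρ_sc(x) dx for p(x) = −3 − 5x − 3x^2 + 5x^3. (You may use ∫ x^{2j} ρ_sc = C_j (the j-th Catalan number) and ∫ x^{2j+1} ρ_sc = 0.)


Write p(x) = Σ a_i x^i, split into monomials and integrate each against ρ_sc separately.
Using ∫ x^{2j} ρ_sc = C_j = (1/(j+1)) C(2j, j) (Catalan numbers) and ∫ x^{2j+1} ρ_sc = 0 (odd monomials vanish by symmetry):
  i = 0 (even): a_0 · C_{0} = -3 · 1 = -3
  i = 1 (odd): ∫ x^1 ρ_sc = 0 (vanishes)
  i = 2 (even): a_2 · C_{1} = -3 · 1 = -3
  i = 3 (odd): ∫ x^3 ρ_sc = 0 (vanishes)

Summing the contributions: ∫_{−2}^{2} p(x) ρ_sc(x) dx = (-3) + (-3) = -6.
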